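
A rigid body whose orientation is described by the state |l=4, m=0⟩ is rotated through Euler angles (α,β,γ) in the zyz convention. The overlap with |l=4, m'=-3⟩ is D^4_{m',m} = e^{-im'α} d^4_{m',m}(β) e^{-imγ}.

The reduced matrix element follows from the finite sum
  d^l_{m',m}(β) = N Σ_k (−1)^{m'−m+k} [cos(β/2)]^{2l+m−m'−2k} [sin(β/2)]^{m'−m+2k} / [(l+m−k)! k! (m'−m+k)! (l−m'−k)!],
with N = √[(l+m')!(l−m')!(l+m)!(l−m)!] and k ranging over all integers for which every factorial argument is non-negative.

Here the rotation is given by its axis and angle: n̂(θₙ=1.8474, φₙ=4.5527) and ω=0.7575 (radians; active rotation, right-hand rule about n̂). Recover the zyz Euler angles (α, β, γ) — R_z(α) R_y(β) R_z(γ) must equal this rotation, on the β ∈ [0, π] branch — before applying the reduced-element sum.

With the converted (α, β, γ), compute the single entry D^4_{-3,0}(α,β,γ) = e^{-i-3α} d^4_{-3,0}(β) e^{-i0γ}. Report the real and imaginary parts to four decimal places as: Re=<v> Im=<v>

Re=-0.2253 Im=0.2338

Axis–angle → zyz. n̂ = (sinθₙcosφₙ, sinθₙsinφₙ, cosθₙ) = (-0.152967, -0.949749, -0.273090), ω = 0.7575.
R = I cosω + sinω [n̂]ₓ + (1−cosω) n̂n̂ᵀ gives
  R = [+0.732954, +0.227368, -0.641157; -0.147916, +0.973209, +0.176027; +0.664002, -0.034182, +0.746949]
β = atan2(√(R₁₃²+R₂₃²), R₃₃) = 0.727335; α = atan2(R₂₃, R₁₃) mod 2π = 2.873649; γ = atan2(R₃₂, −R₃₁) mod 2π = 3.193027
Split into d^4_{-3,0}(β=0.7273) × two z-phases.
With c≡cos(β/2)=0.934599 and s≡sin(β/2)=0.355704, N=[1·5040·24·24]^{1/2}=1703.830978
Admissible k: 3..4 (factorial args all ≥0)
  k=3: (−1)^0·1703.8310/(144)·0.9346^5·0.3557^3 = +0.379714
  k=4: (−1)^1·1703.8310/(144)·0.9346^3·0.3557^5 = -0.055003
d^4_{-3,0}(0.7273) = +0.379714 -0.055003 = +0.324711
Attach z-rotation phases: D = e^{-i(-3)(2.8736)}·(+0.324711)·e^{-i(0)(3.1930)} = -0.225334+0.233799i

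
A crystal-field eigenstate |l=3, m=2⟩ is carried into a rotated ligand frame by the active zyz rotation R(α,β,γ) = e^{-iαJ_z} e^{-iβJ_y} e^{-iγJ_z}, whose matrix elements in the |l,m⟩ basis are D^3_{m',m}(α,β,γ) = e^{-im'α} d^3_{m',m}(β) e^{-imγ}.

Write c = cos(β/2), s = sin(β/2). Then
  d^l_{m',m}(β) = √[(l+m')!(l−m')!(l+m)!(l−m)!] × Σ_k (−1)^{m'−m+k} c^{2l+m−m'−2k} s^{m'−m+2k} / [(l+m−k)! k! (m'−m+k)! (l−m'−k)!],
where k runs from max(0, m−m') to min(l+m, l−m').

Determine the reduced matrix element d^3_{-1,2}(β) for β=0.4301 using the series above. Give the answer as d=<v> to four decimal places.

d^3_{-1,2}(β=0.4301) via the finite sum:
Half-angle: c=0.976966, s=0.213396. N=√(2·24·120·1)=75.894664
Admissible k: 3..4 (factorial args all ≥0)
  k=3: (−1)^0·75.8947/(12)·0.9770^3·0.2134^3 = +0.057310
  k=4: (−1)^1·75.8947/(24)·0.9770^1·0.2134^5 = -0.001367
d^3_{-1,2}(0.4301) = +0.057310 -0.001367 = +0.055943

d=0.0559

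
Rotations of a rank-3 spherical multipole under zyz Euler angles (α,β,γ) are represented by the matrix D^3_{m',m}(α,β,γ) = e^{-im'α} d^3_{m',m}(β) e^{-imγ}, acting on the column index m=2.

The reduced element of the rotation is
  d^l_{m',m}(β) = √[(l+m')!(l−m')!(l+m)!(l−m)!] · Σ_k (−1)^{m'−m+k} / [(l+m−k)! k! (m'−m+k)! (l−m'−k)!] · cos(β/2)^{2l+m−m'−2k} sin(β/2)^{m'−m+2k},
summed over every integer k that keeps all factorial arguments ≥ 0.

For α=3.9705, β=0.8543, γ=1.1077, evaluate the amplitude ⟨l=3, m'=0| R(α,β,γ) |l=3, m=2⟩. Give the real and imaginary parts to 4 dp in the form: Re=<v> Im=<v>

Split into d^3_{0,2}(β=0.8543) × two z-phases.
c=cos(0.854300/2)=0.910150, s=sin(0.854300/2)=0.414279; N=√[6·6·120·1]=65.726707
Admissible k: 2..3 (factorial args all ≥0)
  k=2: (−1)^0·65.7267/(12)·0.9102^4·0.4143^2 = +0.645056
  k=3: (−1)^1·65.7267/(12)·0.9102^2·0.4143^4 = -0.133646
d^3_{0,2}(0.8543) = +0.645056 -0.133646 = +0.511410
Phases: e^{-i·(0)·3.9705}=+1.000000+0.000000i, e^{-i·(2)·1.1077}=-0.600882-0.799338i ⇒ D=-0.307297-0.408790i

Re=-0.3073 Im=-0.4088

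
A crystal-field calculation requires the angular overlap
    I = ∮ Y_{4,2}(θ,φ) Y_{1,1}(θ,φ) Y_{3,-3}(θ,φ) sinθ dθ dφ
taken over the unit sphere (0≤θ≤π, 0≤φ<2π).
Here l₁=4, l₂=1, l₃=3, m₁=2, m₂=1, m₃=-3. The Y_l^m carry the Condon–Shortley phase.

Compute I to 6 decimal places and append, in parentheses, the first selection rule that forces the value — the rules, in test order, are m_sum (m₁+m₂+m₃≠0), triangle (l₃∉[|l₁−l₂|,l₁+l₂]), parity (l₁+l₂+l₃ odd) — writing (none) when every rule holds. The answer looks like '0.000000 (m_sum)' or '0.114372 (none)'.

0.061558 (none)

Rules hold: Σm=0, L=8 even, 3≤3≤5.
N = 9·3·7 = 189
Δ = 2!·6!·0!/9! = 1/252
Racah Σ t=1..1: t=1:−1/36 = -1/36
⇒ 3j(4 1 3; 0 0 0)² = 4/63, sgn +1
Racah Σ t=2..2: t=2:+1/1440 = 1/1440
⇒ 3j(4 1 3; 2 1 -3)² = 1/252, sgn +1
4πI² = N·(3j₀)²·(3jₘ)² = 1/21
I = +1·√(0.047619/4π) = 0.06155813
No selection rule forces the value: the integral is nonzero (none).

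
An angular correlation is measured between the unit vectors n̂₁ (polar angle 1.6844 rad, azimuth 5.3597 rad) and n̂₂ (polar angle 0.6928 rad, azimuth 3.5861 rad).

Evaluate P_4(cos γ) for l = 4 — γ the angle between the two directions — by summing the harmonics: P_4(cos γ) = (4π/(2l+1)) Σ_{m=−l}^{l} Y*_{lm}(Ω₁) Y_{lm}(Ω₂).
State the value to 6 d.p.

Term-by-term m-sum for l=4 (normalisation 4π/9 = 1.396263):
  term(m=-4) = 0.02187 + 0.02303j   from Y*(Ω₁)=-0.36711 + 0.22626j, Y(Ω₂)=-0.01515 - 0.07206j
  term(m=-3) = -0.01996 + 0.02865j   from Y*(Ω₁)=0.12969 + 0.05047j, Y(Ω₂)=-0.05898 + 0.24390j
  term(m=-2) = 0.11849 + 0.05088j   from Y*(Ω₁)=0.08194 + 0.28913j, Y(Ω₂)=0.27041 - 0.33318j
  term(m=-1) = -0.00831 + 0.04041j   from Y*(Ω₁)=0.09351 - 0.12369j, Y(Ω₂)=-0.24023 + 0.11442j
  term(m=+0) = -0.07310 + 0.00000j   from Y*(Ω₁)=0.27719 + 0.00000j, Y(Ω₂)=-0.26372 + 0.00000j
  term(m=+1) = -0.00831 - 0.04041j   from Y*(Ω₁)=-0.09351 - 0.12369j, Y(Ω₂)=0.24023 + 0.11442j
  term(m=+2) = 0.11849 - 0.05088j   from Y*(Ω₁)=0.08194 - 0.28913j, Y(Ω₂)=0.27041 + 0.33318j
  term(m=+3) = -0.01996 - 0.02865j   from Y*(Ω₁)=-0.12969 + 0.05047j, Y(Ω₂)=0.05898 + 0.24390j
  term(m=+4) = 0.02187 - 0.02303j   from Y*(Ω₁)=-0.36711 - 0.22626j, Y(Ω₂)=-0.01515 + 0.07206j
Total Σ_m = 0.15108 - 0.00000j. Multiply by 1.396263: 0.21095 - 0.00000j. P_4(cos γ) = 0.210947

0.210947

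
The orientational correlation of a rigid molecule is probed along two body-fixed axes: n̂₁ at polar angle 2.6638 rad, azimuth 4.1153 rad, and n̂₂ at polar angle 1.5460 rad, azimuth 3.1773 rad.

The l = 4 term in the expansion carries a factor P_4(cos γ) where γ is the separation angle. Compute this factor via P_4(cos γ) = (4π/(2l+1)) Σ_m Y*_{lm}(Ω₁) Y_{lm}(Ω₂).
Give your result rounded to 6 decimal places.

0.157975

Expand P_4 via completeness: Σ_{m} conj(Y_{4,m}) at Ω₁ times Y_{4,m} at Ω₂ —
  m=-4: Y*=-0.014431-0.013532i  Y=+0.437488-0.062915i  product -0.007165-0.005012i
  m=-3: Y*=-0.105446+0.023632i  Y=-0.030827+0.003315i  product +0.003172-0.001078i
  m=-2: Y*=-0.117577+0.297289i  Y=-0.332031+0.023752i  product +0.031978-0.101502i
  m=-1: Y*=+0.273692+0.402563i  Y=+0.035105-0.001254i  product +0.010113+0.013789i
  m=+0: Y*=+0.117134-0.000000i  Y=+0.315407+0.000000i  product +0.036945+0.000000i
  m=+1: Y*=-0.273692+0.402563i  Y=-0.035105-0.001254i  product +0.010113-0.013789i
  m=+2: Y*=-0.117577-0.297289i  Y=-0.332031-0.023752i  product +0.031978+0.101502i
  m=+3: Y*=+0.105446+0.023632i  Y=+0.030827+0.003315i  product +0.003172+0.001078i
  m=+4: Y*=-0.014431+0.013532i  Y=+0.437488+0.062915i  product -0.007165+0.005012i
Accumulated sum +0.113141-0.000000i; after 4π/(2l+1) scaling, +0.157975-0.000000i ⇒ P_4 = 0.157975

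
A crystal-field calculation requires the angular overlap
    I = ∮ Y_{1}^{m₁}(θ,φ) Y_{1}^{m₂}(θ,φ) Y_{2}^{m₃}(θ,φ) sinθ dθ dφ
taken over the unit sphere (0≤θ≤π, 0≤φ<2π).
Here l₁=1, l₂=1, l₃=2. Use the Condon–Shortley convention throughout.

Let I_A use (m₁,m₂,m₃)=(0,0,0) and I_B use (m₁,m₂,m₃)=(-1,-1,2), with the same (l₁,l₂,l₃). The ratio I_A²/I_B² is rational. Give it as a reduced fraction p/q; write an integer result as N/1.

Shared (l₁,l₂,l₃)=(1,1,2): N and (l;000)² cancel in I_A²/I_B².
A: Δ = 0!·2!·2!/5! = 1/30; Racah Σ t=0..0: t=0:+1/1 = 1/1; ⇒ 3j(1 1 2; 0 0 0)² = 2/15, sgn +1
B: Δ = 0!·2!·2!/5! = 1/30; Racah Σ t=0..0: t=0:+1/4 = 1/4; ⇒ 3j(1 1 2; -1 -1 2)² = 1/5, sgn +1
I_A²/I_B² = (2/15)/(1/5) = 2/3

2/3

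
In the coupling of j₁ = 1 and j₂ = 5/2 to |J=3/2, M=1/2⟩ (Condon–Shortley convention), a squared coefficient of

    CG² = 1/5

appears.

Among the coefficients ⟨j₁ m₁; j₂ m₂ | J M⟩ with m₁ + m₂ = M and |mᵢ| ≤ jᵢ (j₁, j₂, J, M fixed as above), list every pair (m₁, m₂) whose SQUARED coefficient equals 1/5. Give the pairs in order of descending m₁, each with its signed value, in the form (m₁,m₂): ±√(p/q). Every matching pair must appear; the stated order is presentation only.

Admissible pairs with m₁+m₂ = M = 1/2: (-1,3/2), (0,1/2), (1,-1/2)
  (m₁,m₂)=(1,-1/2): CG² = 1/5, CG = +√(1/5)   ← matches the target
  (m₁,m₂)=(0,1/2): CG² = 2/5, CG = −√(2/5)
  (m₁,m₂)=(-1,3/2): CG² = 2/5, CG = +√(2/5)
Pairs with CG² = 1/5: (1,-1/2): +√(1/5)

(1,-1/2): +√(1/5)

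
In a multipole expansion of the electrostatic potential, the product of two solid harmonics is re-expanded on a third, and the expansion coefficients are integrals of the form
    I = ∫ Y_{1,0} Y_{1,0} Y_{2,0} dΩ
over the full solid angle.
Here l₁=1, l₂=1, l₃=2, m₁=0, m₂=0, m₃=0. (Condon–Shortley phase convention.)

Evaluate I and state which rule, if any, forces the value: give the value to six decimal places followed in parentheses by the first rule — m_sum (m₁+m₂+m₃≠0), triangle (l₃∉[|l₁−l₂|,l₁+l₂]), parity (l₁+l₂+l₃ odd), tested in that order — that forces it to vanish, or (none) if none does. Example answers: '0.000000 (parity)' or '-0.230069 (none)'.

m-sum 0 ✓  L=4 even ✓  0≤2≤2 ✓
Π(2lᵢ+1) = 3×3×5 = 45
triangle coeff Δ(1,1,2) = 1/30
Σ_t [0,0]: t=0:+1/1 = 1/1
(3j)²=2/15 [(1 1 2; 0 0 0)], sign=+1
(m-triple is (0,0,0) — same symbol as above.)
⇒ 4πI² = 4/5
I = (+1)√(4/5/(4π)) = 0.25231325
No selection rule forces the value: the integral is nonzero (none).

0.252313 (none)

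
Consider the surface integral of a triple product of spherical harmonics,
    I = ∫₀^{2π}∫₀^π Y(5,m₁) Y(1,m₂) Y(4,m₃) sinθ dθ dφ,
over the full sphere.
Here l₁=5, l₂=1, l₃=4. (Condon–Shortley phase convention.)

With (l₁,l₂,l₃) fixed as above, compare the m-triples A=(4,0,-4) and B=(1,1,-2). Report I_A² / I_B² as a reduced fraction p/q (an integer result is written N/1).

Shared (l₁,l₂,l₃)=(5,1,4): N and (l;000)² cancel in I_A²/I_B².
A: Δ = 2!·8!·0!/11! = 1/495; Racah Σ t=1..1: t=1:−1/40320 = -1/40320; ⇒ 3j(5 1 4; 4 0 -4)² = 1/55, sgn -1
B: Δ = 2!·8!·0!/11! = 1/495; Racah Σ t=2..2: t=2:+1/2880 = 1/2880; ⇒ 3j(5 1 4; 1 1 -2)² = 2/165, sgn +1
I_A²/I_B² = (1/55)/(2/165) = 3/2

3/2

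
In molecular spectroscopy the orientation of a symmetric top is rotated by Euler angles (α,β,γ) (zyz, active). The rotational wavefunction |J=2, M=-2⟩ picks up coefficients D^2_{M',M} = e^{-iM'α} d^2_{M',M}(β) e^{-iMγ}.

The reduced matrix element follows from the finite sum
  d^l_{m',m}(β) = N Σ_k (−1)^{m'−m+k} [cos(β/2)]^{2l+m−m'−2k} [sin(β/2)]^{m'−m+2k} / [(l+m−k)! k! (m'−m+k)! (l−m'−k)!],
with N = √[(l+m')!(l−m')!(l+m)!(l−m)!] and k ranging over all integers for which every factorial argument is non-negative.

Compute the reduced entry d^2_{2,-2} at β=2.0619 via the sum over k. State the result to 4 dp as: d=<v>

d=0.5414

d^2_{2,-2}(β=2.0619) via the finite sum:
Half-angle: c=0.514004, s=0.857788. N=√(24·1·1·24)=24.000000
Admissible k: 0..0 (factorial args all ≥0)
  k=0: (−1)^4·24.0000/(24)·0.5140^0·0.8578^4 = +0.541401
d^2_{2,-2}(2.0619) = +0.541401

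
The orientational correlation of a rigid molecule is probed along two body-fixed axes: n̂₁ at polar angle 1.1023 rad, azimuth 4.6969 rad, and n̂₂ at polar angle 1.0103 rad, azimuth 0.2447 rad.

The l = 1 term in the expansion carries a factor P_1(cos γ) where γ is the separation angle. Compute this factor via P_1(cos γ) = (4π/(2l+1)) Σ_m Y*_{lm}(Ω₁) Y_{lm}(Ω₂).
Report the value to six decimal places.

0.045624

Expand P_1 via completeness: Σ_{m} conj(Y_{1,m}) at Ω₁ times Y_{1,m} at Ω₂ —
  m=-1: (-0.00477 - 0.30823j) × (0.28391 - 0.07089j) = -0.02321 - 0.08717j  (running Σ = -0.02321 - 0.08717j)
  m=0: (0.22063 + 0.00000j) × (0.25974 + 0.00000j) = 0.05731 + 0.00000j  (running Σ = 0.03410 - 0.08717j)
  m=1: (0.00477 - 0.30823j) × (-0.28391 - 0.07089j) = -0.02321 + 0.08717j  (running Σ = 0.01089 + 0.00000j)
Accumulated sum 0.01089 + 0.00000j; after 4π/(2l+1) scaling, 0.04562 + 0.00000j ⇒ P_1 = 0.045624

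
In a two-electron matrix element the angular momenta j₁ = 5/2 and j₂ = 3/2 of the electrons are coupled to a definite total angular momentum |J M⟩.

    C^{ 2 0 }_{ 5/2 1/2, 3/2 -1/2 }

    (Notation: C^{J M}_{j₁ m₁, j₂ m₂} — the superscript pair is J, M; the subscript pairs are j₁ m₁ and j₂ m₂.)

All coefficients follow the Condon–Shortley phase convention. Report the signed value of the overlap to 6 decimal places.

√[5·2!3!1!/7! · 3!2!1!2!2!2!] = √(8/7)
  +(−1)^0/∏(0,2,2,1,1,0)! = 1/4  (running 1/4)
  +(−1)^1/∏(1,1,1,0,2,1)! = -1/2  (running -1/4)
⟨..|..⟩ = √(8/7)·(-1/4) = -0.267261

−√(1/14) ≈ -0.267261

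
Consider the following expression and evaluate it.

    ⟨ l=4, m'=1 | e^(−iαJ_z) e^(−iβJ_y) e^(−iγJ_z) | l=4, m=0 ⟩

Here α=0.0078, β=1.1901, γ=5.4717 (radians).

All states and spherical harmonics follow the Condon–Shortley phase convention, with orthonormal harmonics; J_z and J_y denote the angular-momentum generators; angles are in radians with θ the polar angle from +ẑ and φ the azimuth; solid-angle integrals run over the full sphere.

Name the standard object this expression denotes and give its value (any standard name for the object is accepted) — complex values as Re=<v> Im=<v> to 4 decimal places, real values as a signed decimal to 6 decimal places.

Wigner D-matrix element, Re=0.3921 Im=-0.0031

This is a Wigner D-matrix element — the rotation-matrix element ⟨l m'| R(α,β,γ) |l m⟩ in the angular-momentum basis.
First d^4_{1,0}(β=1.1901), then the phase factors e^{-i(1)α} and e^{-i(0)γ}:
With c≡cos(β/2)=0.828120 and s≡sin(β/2)=0.560550, N=[120·6·24·24]^{1/2}=643.987578
Admissible k: 0..3 (factorial args all ≥0)
  k=0: (−1)^1·643.9876/(144)·0.8281^7·0.5606^1 = -0.669552
  k=1: (−1)^2·643.9876/(24)·0.8281^5·0.5606^3 = +1.840676
  k=2: (−1)^3·643.9876/(24)·0.8281^3·0.5606^5 = -0.843372
  k=3: (−1)^4·643.9876/(144)·0.8281^1·0.5606^7 = +0.064404
d^4_{1,0}(1.1901) = -0.669552 +1.840676 -0.843372 +0.064404 = +0.392156
Attach z-rotation phases: D = e^{-i(1)(0.0078)}·(+0.392156)·e^{-i(0)(5.4717)} = +0.392144-0.003059i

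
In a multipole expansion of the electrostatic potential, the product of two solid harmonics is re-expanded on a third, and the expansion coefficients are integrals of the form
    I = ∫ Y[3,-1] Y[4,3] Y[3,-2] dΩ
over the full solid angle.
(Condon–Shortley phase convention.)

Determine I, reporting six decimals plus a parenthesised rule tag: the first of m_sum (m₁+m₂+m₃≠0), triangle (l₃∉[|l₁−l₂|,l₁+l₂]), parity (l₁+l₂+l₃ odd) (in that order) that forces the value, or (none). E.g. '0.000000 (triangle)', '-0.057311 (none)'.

-0.095955 (none)

m-sum 0 ✓  L=10 even ✓  1≤3≤7 ✓
Π(2lᵢ+1) = 7×9×7 = 441
triangle coeff Δ(3,4,3) = 1/34650
Σ_t [1,3]: t=1:−1/72 t=2:+1/16 t=3:−1/72 = 5/144
(3j)²=2/77 [(3 4 3; 0 0 0)], sign=-1
Σ_t [3,4]: t=3:−1/144 t=4:+1/288 = -1/288
(3j)²=1/99 [(3 4 3; -1 3 -2)], sign=+1
⇒ 4πI² = 14/121
I = (-1)√(14/121/(4π)) = -0.09595473
No selection rule forces the value: the integral is nonzero (none).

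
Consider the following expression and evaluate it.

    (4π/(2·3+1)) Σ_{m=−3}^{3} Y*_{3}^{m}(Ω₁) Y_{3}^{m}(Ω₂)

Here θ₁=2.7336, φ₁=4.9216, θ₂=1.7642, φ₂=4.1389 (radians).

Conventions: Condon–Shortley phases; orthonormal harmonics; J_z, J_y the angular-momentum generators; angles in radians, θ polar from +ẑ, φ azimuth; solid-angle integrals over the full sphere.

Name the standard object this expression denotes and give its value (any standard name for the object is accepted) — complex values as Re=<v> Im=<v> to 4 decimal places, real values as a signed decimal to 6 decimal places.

Legendre polynomial (addition theorem), -0.447120

This sum is the spherical-harmonic addition theorem: it equals the Legendre polynomial P_l(cos γ) of the angle γ between the two directions.
Expand P_3 via completeness: Σ_{m} conj(Y_{3,m}) at Ω₁ times Y_{3,m} at Ω₂ —
  m=-3: Y*=-0.01530 + 0.02109j  Y=0.38991 + 0.05880j  product -0.00721 + 0.00732j
  m=-2: Y*=0.13494 + 0.06001j  Y=0.07779 + 0.17243j  product 0.00015 + 0.02794j
  m=-1: Y*=0.08556 - 0.40300j  Y=0.14029 - 0.21721j  product -0.07553 - 0.07512j
  m=+0: Y*=-0.41547 + 0.00000j  Y=0.20193 + 0.00000j  product -0.08389 + 0.00000j
  m=+1: Y*=-0.08556 - 0.40300j  Y=-0.14029 - 0.21721j  product -0.07553 + 0.07512j
  m=+2: Y*=0.13494 - 0.06001j  Y=0.07779 - 0.17243j  product 0.00015 - 0.02794j
  m=+3: Y*=0.01530 + 0.02109j  Y=-0.38991 + 0.05880j  product -0.00721 - 0.00732j
Accumulated sum -0.24906 - 0.00000j; after 4π/(2l+1) scaling, -0.44712 - 0.00000j ⇒ P_3 = -0.447120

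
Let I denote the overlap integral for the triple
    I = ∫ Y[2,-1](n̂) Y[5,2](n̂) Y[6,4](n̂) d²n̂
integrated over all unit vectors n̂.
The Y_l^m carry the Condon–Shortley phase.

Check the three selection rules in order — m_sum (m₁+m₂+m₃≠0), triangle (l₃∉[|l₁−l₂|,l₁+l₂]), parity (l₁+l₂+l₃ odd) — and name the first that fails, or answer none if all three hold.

m_sum

m₁+m₂+m₃ = -1 + 2 + 4 = 5  ✗
triangle: |2−5|=3 ≤ l₃=6 ≤ 2+5=7
parity: l₁+l₂+l₃ = 13 is odd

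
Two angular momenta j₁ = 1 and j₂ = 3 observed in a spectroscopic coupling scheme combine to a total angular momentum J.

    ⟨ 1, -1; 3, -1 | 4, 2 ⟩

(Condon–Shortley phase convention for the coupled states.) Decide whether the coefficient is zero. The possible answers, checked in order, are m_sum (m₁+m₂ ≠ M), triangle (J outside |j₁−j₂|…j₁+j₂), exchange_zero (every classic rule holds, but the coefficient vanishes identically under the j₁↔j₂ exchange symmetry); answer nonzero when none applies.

m_sum

m-sum: m₁+m₂ = -1+(-1) = -2, M = 2  ✗ ⇒ coefficient is 0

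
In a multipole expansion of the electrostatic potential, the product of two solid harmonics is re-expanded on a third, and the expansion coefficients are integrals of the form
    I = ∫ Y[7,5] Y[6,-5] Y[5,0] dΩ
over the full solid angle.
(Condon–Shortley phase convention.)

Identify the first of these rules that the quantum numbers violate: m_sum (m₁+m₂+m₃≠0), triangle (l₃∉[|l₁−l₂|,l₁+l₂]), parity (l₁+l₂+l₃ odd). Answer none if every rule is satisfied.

none

Σmᵢ = 0  ✓
l₃∈[|l₁−l₂|,l₁+l₂]=[1,13], have l₃=5  ✓
Σlᵢ = 18 ⇒ even  ✓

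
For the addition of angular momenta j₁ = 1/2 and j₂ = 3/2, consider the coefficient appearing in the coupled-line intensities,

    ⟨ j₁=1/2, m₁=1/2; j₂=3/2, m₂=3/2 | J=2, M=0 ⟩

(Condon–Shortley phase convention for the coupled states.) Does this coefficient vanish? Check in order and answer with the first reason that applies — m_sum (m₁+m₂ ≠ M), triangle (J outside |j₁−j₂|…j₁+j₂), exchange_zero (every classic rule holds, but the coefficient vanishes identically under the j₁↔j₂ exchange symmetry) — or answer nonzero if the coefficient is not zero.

m_sum

m-sum: m₁+m₂ = 1/2+3/2 = 2, M = 0  ✗ ⇒ coefficient is 0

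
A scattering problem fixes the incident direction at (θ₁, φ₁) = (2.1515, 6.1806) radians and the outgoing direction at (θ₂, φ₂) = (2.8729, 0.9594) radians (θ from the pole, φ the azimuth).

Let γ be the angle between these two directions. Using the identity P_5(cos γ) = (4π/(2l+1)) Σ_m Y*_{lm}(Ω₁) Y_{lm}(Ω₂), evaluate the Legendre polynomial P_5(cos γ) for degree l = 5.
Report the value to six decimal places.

-0.241457

Term-by-term m-sum for l=5 (normalisation 4π/11 = 1.142397):
  [-5]  conj(Y_{5,-5})(Ω₁) = 0.16521 - 0.09305j ; Y_{5,-5}(Ω₂) = 0.00005 + 0.00061j ; Δ = 0.00007 + 0.00010j
  [-4]  conj(Y_{5,-4})(Ω₁) = -0.36079 + 0.15696j ; Y_{5,-4}(Ω₂) = 0.00539 - 0.00451j ; Δ = -0.00124 + 0.00247j
  [-3]  conj(Y_{5,-3})(Ω₁) = 0.32925 - 0.10465j ; Y_{5,-3}(Ω₂) = -0.04603 - 0.01241j ; Δ = -0.01645 + 0.00073j
  [-2]  conj(Y_{5,-2})(Ω₁) = 0.06177 - 0.01285j ; Y_{5,-2}(Ω₂) = 0.07024 + 0.19361j ; Δ = 0.00683 + 0.01106j
  [-1]  conj(Y_{5,-1})(Ω₁) = -0.34931 + 0.03596j ; Y_{5,-1}(Ω₂) = 0.29923 - 0.42686j ; Δ = -0.08917 + 0.15986j
  [+0]  conj(Y_{5,0})(Ω₁) = 0.02318 + 0.00000j ; Y_{5,0}(Ω₂) = -0.49232 + 0.00000j ; Δ = -0.01141 + 0.00000j
  [+1]  conj(Y_{5,1})(Ω₁) = 0.34931 + 0.03596j ; Y_{5,1}(Ω₂) = -0.29923 - 0.42686j ; Δ = -0.08917 - 0.15986j
  [+2]  conj(Y_{5,2})(Ω₁) = 0.06177 + 0.01285j ; Y_{5,2}(Ω₂) = 0.07024 - 0.19361j ; Δ = 0.00683 - 0.01106j
  [+3]  conj(Y_{5,3})(Ω₁) = -0.32925 - 0.10465j ; Y_{5,3}(Ω₂) = 0.04603 - 0.01241j ; Δ = -0.01645 - 0.00073j
  [+4]  conj(Y_{5,4})(Ω₁) = -0.36079 - 0.15696j ; Y_{5,4}(Ω₂) = 0.00539 + 0.00451j ; Δ = -0.00124 - 0.00247j
  [+5]  conj(Y_{5,5})(Ω₁) = -0.16521 - 0.09305j ; Y_{5,5}(Ω₂) = -0.00005 + 0.00061j ; Δ = 0.00007 - 0.00010j
Σ over m = -0.21136 - 0.00000j; ×(4π/11) → -0.24146 - 0.00000j. Real part: -0.241457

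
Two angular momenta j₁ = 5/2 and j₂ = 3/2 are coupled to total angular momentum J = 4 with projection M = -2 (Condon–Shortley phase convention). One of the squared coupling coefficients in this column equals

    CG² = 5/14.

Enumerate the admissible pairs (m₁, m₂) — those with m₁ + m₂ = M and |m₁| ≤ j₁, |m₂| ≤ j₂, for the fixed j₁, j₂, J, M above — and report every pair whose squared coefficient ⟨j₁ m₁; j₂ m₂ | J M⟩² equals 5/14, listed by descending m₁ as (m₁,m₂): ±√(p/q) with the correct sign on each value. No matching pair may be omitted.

(-1/2,-3/2): +√(5/14)

Admissible pairs with m₁+m₂ = M = -2: (-5/2,1/2), (-3/2,-1/2), (-1/2,-3/2)
  (m₁,m₂)=(-1/2,-3/2): CG² = 5/14, CG = +√(5/14)   ← matches the target
  (m₁,m₂)=(-3/2,-1/2): CG² = 15/28, CG = +√(15/28)
  (m₁,m₂)=(-5/2,1/2): CG² = 3/28, CG = +√(3/28)
Pairs with CG² = 5/14: (-1/2,-3/2): +√(5/14)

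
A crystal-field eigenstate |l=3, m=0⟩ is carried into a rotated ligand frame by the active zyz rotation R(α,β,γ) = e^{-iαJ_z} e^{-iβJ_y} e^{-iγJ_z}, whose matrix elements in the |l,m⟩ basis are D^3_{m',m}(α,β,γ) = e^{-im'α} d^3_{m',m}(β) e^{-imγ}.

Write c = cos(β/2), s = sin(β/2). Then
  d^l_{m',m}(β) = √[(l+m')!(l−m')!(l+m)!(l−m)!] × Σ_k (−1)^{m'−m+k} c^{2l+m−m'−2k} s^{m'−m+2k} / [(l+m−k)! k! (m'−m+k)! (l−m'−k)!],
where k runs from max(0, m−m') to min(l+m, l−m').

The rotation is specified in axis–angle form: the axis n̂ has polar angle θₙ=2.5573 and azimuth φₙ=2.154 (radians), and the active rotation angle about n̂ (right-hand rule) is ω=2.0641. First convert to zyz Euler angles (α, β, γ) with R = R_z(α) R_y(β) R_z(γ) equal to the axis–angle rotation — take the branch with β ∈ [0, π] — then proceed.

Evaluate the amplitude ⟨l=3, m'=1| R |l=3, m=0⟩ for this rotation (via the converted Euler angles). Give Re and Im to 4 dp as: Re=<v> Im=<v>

Re=-0.1759 Im=-0.0674

Axis–angle → zyz. n̂ = (sinθₙcosφₙ, sinθₙsinφₙ, cosθₙ) = (-0.303772, +0.460430, -0.834102), ω = 2.0641.
R = I cosω + sinω [n̂]ₓ + (1−cosω) n̂n̂ᵀ gives
  R = [-0.337564, +0.528558, +0.778895; -0.940753, -0.161154, -0.298352; -0.032174, -0.833460, +0.551642]
β = atan2(√(R₁₃²+R₂₃²), R₃₃) = 0.986465; α = atan2(R₂₃, R₁₃) mod 2π = 5.917380; γ = atan2(R₃₂, −R₃₁) mod 2π = 4.750973
Split into d^3_{1,0}(β=0.9865) × two z-phases.
Half-angle: c=0.880807, s=0.473475. N=√(24·2·6·6)=41.569219
Admissible k: 0..2 (factorial args all ≥0)
  k=0: (−1)^1·41.5692/(12)·0.8808^5·0.4735^1 = -0.869545
  k=1: (−1)^2·41.5692/(4)·0.8808^3·0.4735^3 = +0.753783
  k=2: (−1)^3·41.5692/(12)·0.8808^1·0.4735^5 = -0.072604
d^3_{1,0}(0.9865) = -0.869545 +0.753783 -0.072604 = -0.188365
Attach z-rotation phases: D = e^{-i(1)(5.9174)}·(-0.188365)·e^{-i(0)(4.7510)} = -0.175902-0.067378i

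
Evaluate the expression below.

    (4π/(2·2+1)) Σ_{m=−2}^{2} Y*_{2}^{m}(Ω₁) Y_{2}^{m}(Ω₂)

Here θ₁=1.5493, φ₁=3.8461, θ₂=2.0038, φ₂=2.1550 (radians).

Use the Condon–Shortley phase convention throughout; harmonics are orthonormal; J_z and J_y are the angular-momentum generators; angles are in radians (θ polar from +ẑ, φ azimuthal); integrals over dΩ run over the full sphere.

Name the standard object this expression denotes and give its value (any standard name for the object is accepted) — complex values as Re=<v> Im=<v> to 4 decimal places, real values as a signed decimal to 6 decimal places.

Legendre polynomial (addition theorem), -0.479138

This sum is the spherical-harmonic addition theorem: it equals the Legendre polynomial P_l(cos γ) of the angle γ between the two directions.
Expand P_2 via completeness: Σ_{m} conj(Y_{2,m}) at Ω₁ times Y_{2,m} at Ω₂ —
  term(m=-2) = (-0.119341, -0.029282)   from Y*(Ω₁)=(0.062191, 0.381054), Y(Ω₂)=(-0.124638, 0.292845)
  term(m=-1) = (0.000586, -0.004850)   from Y*(Ω₁)=(-0.012649, -0.010752), Y(Ω₂)=(0.162286, 0.245444)
  term(m=+0) = (0.046867, 0.000000)   from Y*(Ω₁)=(-0.314954, -0.000000), Y(Ω₂)=(-0.148805, 0.000000)
  term(m=+1) = (0.000586, 0.004850)   from Y*(Ω₁)=(0.012649, -0.010752), Y(Ω₂)=(-0.162286, 0.245444)
  term(m=+2) = (-0.119341, 0.029282)   from Y*(Ω₁)=(0.062191, -0.381054), Y(Ω₂)=(-0.124638, -0.292845)
Total Σ_m = (-0.190643, 0.000000). Multiply by 2.513274: (-0.479138, 0.000000). P_2(cos γ) = -0.479138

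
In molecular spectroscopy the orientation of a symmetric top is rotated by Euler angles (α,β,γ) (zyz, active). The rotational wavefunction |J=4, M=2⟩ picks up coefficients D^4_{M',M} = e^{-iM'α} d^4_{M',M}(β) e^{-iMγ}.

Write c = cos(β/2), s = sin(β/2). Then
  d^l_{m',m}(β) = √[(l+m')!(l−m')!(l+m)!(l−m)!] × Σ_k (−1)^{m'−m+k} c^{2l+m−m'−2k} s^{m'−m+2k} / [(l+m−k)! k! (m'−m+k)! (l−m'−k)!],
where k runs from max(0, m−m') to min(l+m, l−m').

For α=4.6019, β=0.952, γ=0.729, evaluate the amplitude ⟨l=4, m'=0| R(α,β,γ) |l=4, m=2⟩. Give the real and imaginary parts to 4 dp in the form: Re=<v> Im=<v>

Split into d^4_{0,2}(β=0.9520) × two z-phases.
c=cos(0.952000/2)=0.888835, s=sin(0.952000/2)=0.458228; N=√[24·24·720·2]=910.735966
k∈{2,3,4} keeps every argument non-negative
  k=2: (−1)^0·910.7360/(96)·0.8888^6·0.4582^2 = +0.982223
  k=3: (−1)^1·910.7360/(36)·0.8888^4·0.4582^4 = -0.696144
  k=4: (−1)^2·910.7360/(96)·0.8888^2·0.4582^6 = +0.069383
d^4_{0,2}(0.9520) = +0.982223 -0.696144 +0.069383 = +0.355462
Phases: e^{-i·(0)·4.6019}=+1.000000+0.000000i, e^{-i·(2)·0.7290}=+0.112557-0.993645i ⇒ D=+0.040010-0.353203i

Re=0.0400 Im=-0.3532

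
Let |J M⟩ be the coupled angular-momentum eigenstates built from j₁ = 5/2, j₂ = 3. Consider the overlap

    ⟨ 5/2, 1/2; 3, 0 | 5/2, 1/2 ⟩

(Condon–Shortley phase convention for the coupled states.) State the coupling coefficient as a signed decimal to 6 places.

−√(8/105) ≈ -0.276026

√[6·3!2!3!/9! · 3!2!3!3!3!2!] = √(216/35)
  +(−1)^0/∏(0,3,2,3,0,0)! = 1/72  (running 1/72)
  +(−1)^1/∏(1,2,1,2,1,1)! = -1/4  (running -17/72)
  +(−1)^2/∏(2,1,0,1,2,2)! = 1/8  (running -1/9)
⟨..|..⟩ = √(216/35)·(-1/9) = -0.276026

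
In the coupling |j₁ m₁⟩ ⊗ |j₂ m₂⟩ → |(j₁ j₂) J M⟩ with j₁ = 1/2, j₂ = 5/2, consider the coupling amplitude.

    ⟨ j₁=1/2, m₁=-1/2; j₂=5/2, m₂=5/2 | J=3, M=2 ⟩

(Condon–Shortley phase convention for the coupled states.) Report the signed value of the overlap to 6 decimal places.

triangle: 0!×1!×5!/7! = 120/5040
(j±m)!: 0!×1!×5!×0!×5!×1! = 14400
prefactor² = (2J+1)×Δ×N² = 2400
  k=0: +1/(0!×0!×1!×5!×0!×0!) = 1/120
Σ = 1/120  ⇒  CG² = 2400×(1/120)² = 1/6
CG = +√(1/6) = +0.408248

+0.408248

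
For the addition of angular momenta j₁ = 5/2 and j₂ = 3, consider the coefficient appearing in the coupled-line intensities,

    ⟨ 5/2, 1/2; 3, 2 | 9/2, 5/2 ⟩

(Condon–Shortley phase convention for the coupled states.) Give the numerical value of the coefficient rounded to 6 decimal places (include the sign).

j₁+j₂−J=1  J+j₁−j₂=4  J−j₁+j₂=5  j₁+j₂+J+1=11
(j₁±m₁, j₂±m₂, J±M) = (3,2,5,1,7,2)
P² = 115200/11
sum k=0..1:
  [0] +1/480 = 1/480
  [1] −1/144 = -1/144
S = -7/1440
C² = P²·S² = 49/198 ; C = -0.497468

−√(49/198) = -0.497468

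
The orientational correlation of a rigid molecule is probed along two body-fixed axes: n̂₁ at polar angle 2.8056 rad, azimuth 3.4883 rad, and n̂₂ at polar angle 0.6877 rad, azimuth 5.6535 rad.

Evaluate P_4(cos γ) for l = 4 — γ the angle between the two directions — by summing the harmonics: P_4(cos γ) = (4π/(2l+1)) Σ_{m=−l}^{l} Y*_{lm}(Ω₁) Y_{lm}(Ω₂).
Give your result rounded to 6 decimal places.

-0.064845

Summing Y*_{l m}(θ₁,φ₁)·Y_{l m}(θ₂,φ₂) over m ∈ [−4, 4]; prefactor 4π/(2·4+1) = 1.396263:
  m=-4: Y*=0.00096 + 0.00514j  Y=-0.05835 + 0.04191j  product -0.00027 - 0.00026j
  m=-3: Y*=0.02144 + 0.03653j  Y=-0.07740 + 0.23494j  product -0.01024 + 0.00221j
  m=-2: Y*=0.14652 + 0.12177j  Y=0.13132 + 0.40795j  product -0.03044 + 0.07576j
  m=-1: Y*=0.44860 + 0.16208j  Y=0.22121 + 0.16118j  product 0.07311 + 0.10816j
  m=+0: Y*=0.43005 + 0.00000j  Y=-0.25756 + 0.00000j  product -0.11077 + 0.00000j
  m=+1: Y*=-0.44860 + 0.16208j  Y=-0.22121 + 0.16118j  product 0.07311 - 0.10816j
  m=+2: Y*=0.14652 - 0.12177j  Y=0.13132 - 0.40795j  product -0.03044 - 0.07576j
  m=+3: Y*=-0.02144 + 0.03653j  Y=0.07740 + 0.23494j  product -0.01024 - 0.00221j
  m=+4: Y*=0.00096 - 0.00514j  Y=-0.05835 - 0.04191j  product -0.00027 + 0.00026j
Accumulated sum -0.04644 - 0.00000j; after 4π/(2l+1) scaling, -0.06485 - 0.00000j ⇒ P_4 = -0.064845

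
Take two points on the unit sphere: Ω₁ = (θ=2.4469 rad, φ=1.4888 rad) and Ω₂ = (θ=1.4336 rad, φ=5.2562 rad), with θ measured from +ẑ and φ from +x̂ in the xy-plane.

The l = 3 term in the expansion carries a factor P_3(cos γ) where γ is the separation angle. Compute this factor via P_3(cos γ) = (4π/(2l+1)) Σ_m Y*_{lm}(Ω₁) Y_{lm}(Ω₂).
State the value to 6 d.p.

Term-by-term m-sum for l=3 (normalisation 4π/7 = 1.795196):
  [-3]  conj(Y_{3,-3})(Ω₁) = -0.026653-0.106155i ; Y_{3,-3}(Ω₂) = -0.404827+0.024578i ; Δ = +0.013399+0.042319i
  [-2]  conj(Y_{3,-2})(Ω₁) = +0.317427-0.052527i ; Y_{3,-2}(Ω₂) = -0.063723+0.121457i ; Δ = -0.013848+0.041901i
  [-1]  conj(Y_{3,-1})(Ω₁) = +0.033060+0.402283i ; Y_{3,-1}(Ω₂) = -0.150151-0.248338i ; Δ = +0.094938-0.068613i
  [+0]  conj(Y_{3,0})(Ω₁) = +0.014035-0.000000i ; Y_{3,0}(Ω₂) = -0.148341+0.000000i ; Δ = -0.002082+0.000000i
  [+1]  conj(Y_{3,1})(Ω₁) = -0.033060+0.402283i ; Y_{3,1}(Ω₂) = +0.150151-0.248338i ; Δ = +0.094938+0.068613i
  [+2]  conj(Y_{3,2})(Ω₁) = +0.317427+0.052527i ; Y_{3,2}(Ω₂) = -0.063723-0.121457i ; Δ = -0.013848-0.041901i
  [+3]  conj(Y_{3,3})(Ω₁) = +0.026653-0.106155i ; Y_{3,3}(Ω₂) = +0.404827+0.024578i ; Δ = +0.013399-0.042319i
Accumulated sum +0.186897+0.000000i; after 4π/(2l+1) scaling, +0.335517+0.000000i ⇒ P_3 = 0.335517

0.335517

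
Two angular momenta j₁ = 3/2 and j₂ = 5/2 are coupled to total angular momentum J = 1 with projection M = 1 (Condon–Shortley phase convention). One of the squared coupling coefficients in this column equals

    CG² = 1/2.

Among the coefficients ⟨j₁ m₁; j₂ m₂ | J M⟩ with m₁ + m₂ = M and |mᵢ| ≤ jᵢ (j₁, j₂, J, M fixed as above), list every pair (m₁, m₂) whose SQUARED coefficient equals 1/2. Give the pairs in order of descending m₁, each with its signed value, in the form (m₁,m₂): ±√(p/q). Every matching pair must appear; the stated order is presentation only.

(-3/2,5/2): −√(1/2)

Admissible pairs with m₁+m₂ = M = 1: (-3/2,5/2), (-1/2,3/2), (1/2,1/2), (3/2,-1/2)
  (m₁,m₂)=(3/2,-1/2): CG² = 1/20, CG = +√(1/20)
  (m₁,m₂)=(1/2,1/2): CG² = 3/20, CG = −√(3/20)
  (m₁,m₂)=(-1/2,3/2): CG² = 3/10, CG = +√(3/10)
  (m₁,m₂)=(-3/2,5/2): CG² = 1/2, CG = −√(1/2)   ← matches the target
Pairs with CG² = 1/2: (-3/2,5/2): −√(1/2)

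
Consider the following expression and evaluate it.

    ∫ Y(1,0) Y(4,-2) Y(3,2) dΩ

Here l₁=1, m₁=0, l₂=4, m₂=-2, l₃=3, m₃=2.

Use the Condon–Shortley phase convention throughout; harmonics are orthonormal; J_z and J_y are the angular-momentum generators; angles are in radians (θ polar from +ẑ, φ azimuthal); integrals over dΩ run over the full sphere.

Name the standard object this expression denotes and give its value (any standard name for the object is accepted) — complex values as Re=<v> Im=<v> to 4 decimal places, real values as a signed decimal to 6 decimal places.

This is a Gaunt coefficient — the integral of a triple product of spherical harmonics over the sphere.
Rules hold: Σm=0, L=8 even, 3≤3≤5.
N = 3·9·7 = 189
Δ = 2!·0!·6!/9! = 1/252
Racah Σ t=1..1: t=1:−1/36 = -1/36
⇒ 3j(1 4 3; 0 0 0)² = 4/63, sgn +1
Racah Σ t=1..1: t=1:−1/120 = -1/120
⇒ 3j(1 4 3; 0 -2 2)² = 1/21, sgn +1
4πI² = N·(3j₀)²·(3jₘ)² = 4/7
I = +1·√(0.571429/4π) = 0.21324362

Gaunt coefficient, +0.213244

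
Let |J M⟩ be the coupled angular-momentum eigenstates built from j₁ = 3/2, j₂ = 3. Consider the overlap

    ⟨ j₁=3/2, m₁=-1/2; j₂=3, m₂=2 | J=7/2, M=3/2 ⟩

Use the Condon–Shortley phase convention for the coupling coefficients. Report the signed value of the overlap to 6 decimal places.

−√(3/7) ≈ -0.654654

triangle: 1!*2!*5!/9! = 240/362880
(j±m)!: 1!*2!*5!*1!*5!*2! = 57600
prefactor² = (2J+1)*Δ*N² = 6400/21
  k=0: +1/(0!*1!*2!*5!*0!*0!) = 1/240
  k=1: −1/(1!*0!*1!*4!*1!*1!) = -1/24
Σ = -3/80  ⇒  CG² = 6400/21*(-3/80)² = 3/7
CG = −√(3/7) = -0.654654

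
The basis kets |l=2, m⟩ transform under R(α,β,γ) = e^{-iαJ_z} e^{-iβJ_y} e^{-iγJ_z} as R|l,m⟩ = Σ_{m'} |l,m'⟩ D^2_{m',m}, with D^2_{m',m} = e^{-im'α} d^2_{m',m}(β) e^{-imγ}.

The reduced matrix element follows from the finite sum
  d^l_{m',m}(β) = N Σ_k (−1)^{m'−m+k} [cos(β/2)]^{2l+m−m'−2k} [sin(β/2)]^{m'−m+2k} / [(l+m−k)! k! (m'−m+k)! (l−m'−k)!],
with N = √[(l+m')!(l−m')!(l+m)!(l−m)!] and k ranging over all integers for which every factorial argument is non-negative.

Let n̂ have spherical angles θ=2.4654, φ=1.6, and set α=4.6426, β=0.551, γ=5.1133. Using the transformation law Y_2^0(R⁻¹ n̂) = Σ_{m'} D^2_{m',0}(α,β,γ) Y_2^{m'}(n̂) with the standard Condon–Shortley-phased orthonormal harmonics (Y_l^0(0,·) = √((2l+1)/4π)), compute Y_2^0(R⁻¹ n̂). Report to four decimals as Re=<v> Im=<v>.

Need the full column D^2_{m',0} for m'=−2..2 at α=4.6426, β=0.5510, γ=5.1133.
cos(β/2)=0.962289, sin(β/2)=0.272028
d^2_{-2,0}: single k=2 term ⇒ +0.167847;  D = -0.166215+0.023352i
d^2_{-1,0}: k∈[1..2] ⇒ +0.593754 -0.047449 = +0.546305;  D = -0.038095-0.544975i
d^2_{0,0}: k∈[0..2] ⇒ +0.857477 -0.274094 +0.005476 = +0.588860;  D = +0.588860+0.000000i
d^2_{1,0}: k∈[0..1] ⇒ -0.593754 +0.047449 = -0.546305;  D = +0.038095-0.544975i
d^2_{2,0}: single k=0 term ⇒ +0.167847;  D = -0.166215-0.023352i
Y_2^{m'}(θ=2.4654,φ=1.6) and Σ D·Y over m':
  (-0.1662+0.0234i)·(-0.1510+0.0088i)  (-0.0381-0.5450i)·(+0.0110+0.3769i)  (+0.5889+0.0000i)·(+0.2602+0.0000i)  (+0.0381-0.5450i)·(-0.0110+0.3769i)  (-0.1662-0.0234i)·(-0.1510-0.0088i)
Y_2^0(R⁻¹ n̂) = +0.613022+0.000000i

Re=0.6130 Im=0.0000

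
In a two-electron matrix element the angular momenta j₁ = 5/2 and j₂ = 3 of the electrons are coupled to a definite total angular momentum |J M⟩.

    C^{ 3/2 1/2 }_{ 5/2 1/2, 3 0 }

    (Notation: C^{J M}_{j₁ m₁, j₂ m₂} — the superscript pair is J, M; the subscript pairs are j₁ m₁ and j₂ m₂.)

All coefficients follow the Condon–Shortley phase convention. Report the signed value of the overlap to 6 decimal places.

triangle: 4!·1!·2!/8! = 48/40320
(j±m)!: 3!·2!·3!·3!·2!·1! = 864
prefactor² = (2J+1)·Δ·N² = 144/35
  k=1: −1/(1!·3!·1!·2!·0!·0!) = -1/12
  k=2: +1/(2!·2!·0!·1!·1!·1!) = 1/4
Σ = 1/6  ⇒  CG² = 144/35·(1/6)² = 4/35
CG = +√(4/35) = +0.338062

+√(4/35) = +0.338062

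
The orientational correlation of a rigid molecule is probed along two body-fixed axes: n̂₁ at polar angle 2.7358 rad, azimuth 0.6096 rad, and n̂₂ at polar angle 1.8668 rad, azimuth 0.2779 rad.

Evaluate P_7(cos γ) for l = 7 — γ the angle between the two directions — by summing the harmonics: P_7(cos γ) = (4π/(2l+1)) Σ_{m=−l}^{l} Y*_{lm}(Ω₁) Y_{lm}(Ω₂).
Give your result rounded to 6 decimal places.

0.307564

Summing Y*_{l m}(θ₁,φ₁)·Y_{l m}(θ₂,φ₂) over m ∈ [−7, 7]; prefactor 4π/(2·7+1) = 0.837758:
  m=-7: Y*=-0.00032 - 0.00067j  Y=-0.13399 - 0.34091j  product -0.00019 + 0.00020j
  m=-6: Y*=0.00566 + 0.00321j  Y=0.04031 + 0.41602j  product -0.00111 + 0.00248j
  m=-5: Y*=-0.03493 + 0.00328j  Y=0.00562 - 0.03068j  product -0.00010 + 0.00109j
  m=-4: Y*=0.09959 - 0.08442j  Y=0.15041 - 0.30420j  product -0.01070 - 0.04299j
  m=-3: Y*=-0.08541 + 0.32367j  Y=-0.10285 + 0.11330j  product -0.02789 - 0.04297j
  m=-2: Y*=-0.18551 - 0.50571j  Y=-0.23679 + 0.14707j  product 0.11830 + 0.09246j
  m=-1: Y*=0.29544 + 0.20631j  Y=0.18609 - 0.05309j  product 0.06593 + 0.02271j
  m=+0: Y*=0.30480 + 0.00000j  Y=0.25795 + 0.00000j  product 0.07862 + 0.00000j
  m=+1: Y*=-0.29544 + 0.20631j  Y=-0.18609 - 0.05309j  product 0.06593 - 0.02271j
  m=+2: Y*=-0.18551 + 0.50571j  Y=-0.23679 - 0.14707j  product 0.11830 - 0.09246j
  m=+3: Y*=0.08541 + 0.32367j  Y=0.10285 + 0.11330j  product -0.02789 + 0.04297j
  m=+4: Y*=0.09959 + 0.08442j  Y=0.15041 + 0.30420j  product -0.01070 + 0.04299j
  m=+5: Y*=0.03493 + 0.00328j  Y=-0.00562 - 0.03068j  product -0.00010 - 0.00109j
  m=+6: Y*=0.00566 - 0.00321j  Y=0.04031 - 0.41602j  product -0.00111 - 0.00248j
  m=+7: Y*=0.00032 - 0.00067j  Y=0.13399 - 0.34091j  product -0.00019 - 0.00020j
Accumulated sum 0.36713 + 0.00000j; after 4π/(2l+1) scaling, 0.30756 + 0.00000j ⇒ P_7 = 0.307564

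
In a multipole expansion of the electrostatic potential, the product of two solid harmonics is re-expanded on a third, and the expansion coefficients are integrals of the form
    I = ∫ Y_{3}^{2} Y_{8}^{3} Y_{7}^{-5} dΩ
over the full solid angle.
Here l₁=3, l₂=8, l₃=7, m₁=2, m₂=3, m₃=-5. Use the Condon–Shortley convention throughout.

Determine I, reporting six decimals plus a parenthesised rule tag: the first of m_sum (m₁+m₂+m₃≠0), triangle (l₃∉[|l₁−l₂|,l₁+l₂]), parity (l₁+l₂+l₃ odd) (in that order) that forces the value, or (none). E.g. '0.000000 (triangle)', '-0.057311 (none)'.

Checks pass: Σm=0; 18 even; l₃=7∈[5,11].
(2·3+1)(2·8+1)(2·7+1) = 1785
Δ: 4! 2! 12! / 19! → 1/5290740
sum: t=1:−1/7257600 t=2:+1/2073600 t=3:−1/7257600 = 1/4838400
3j²(3 8 7; 0 0 0) = Δ·Π!·Σ² = 252/20995  (sign -1)
sum: t=0:+1/958003200 t=1:−1/87091200 = -1/95800320
3j²(3 8 7; 2 3 -5) = Δ·Π!·Σ² = 1000/88179  (sign -1)
combine: 4πI² = 1785·252/20995·1000/88179 = 252000/1037153
take √, sign +1: I = 0.13905094
No selection rule forces the value: the integral is nonzero (none).

0.139051 (none)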